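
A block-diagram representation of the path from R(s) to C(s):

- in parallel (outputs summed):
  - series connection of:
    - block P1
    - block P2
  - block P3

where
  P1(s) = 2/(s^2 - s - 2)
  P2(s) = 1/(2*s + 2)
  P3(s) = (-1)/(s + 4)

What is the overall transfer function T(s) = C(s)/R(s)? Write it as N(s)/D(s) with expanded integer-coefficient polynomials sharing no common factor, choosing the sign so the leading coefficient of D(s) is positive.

First reduce the diagram to T(s).

Step 1 - cascade P1, P2, giving 1/(s^3 - 3*s - 2)
Step 2 - combine (P1*P2), P3 in parallel, giving the overall T(s)

Answer: (-s^3 + 4*s + 6)/(s^4 + 4*s^3 - 3*s^2 - 14*s - 8)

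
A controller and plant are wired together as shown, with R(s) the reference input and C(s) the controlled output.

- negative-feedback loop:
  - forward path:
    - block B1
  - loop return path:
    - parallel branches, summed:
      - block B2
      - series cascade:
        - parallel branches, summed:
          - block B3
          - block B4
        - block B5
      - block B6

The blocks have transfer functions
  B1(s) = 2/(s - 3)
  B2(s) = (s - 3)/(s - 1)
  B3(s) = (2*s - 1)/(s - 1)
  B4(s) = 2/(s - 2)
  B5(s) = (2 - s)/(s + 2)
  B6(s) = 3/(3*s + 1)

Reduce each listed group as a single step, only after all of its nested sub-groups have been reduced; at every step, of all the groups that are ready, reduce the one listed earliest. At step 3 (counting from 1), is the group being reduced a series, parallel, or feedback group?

Step 1 - sum the parallel branches B3, B4
Step 2 - reduce the series chain (B3+B4), B5
Step 3 - combine B2, ((B3+B4)*B5), B6 in parallel
Step 4 - collapse the loop (B1 forward, (B2+((B3+B4)*B5)+B6) return)
The group at step 3 is a parallel group.

Therefore the answer is parallel.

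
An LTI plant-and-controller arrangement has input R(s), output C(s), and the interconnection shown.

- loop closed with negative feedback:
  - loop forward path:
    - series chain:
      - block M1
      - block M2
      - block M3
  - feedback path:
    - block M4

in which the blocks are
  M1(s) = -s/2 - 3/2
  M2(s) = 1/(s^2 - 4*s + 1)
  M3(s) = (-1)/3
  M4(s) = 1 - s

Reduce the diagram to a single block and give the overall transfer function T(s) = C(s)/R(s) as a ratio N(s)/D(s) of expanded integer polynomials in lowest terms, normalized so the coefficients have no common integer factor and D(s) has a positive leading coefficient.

The answer is (s + 3)/(5*s^2 - 26*s + 9).

Reasoning:
Step 1: combine M1, M2, M3 in series, giving (s + 3)/(6*s^2 - 24*s + 6)
Step 2: apply the feedback formula to (M1*M2*M3), M4, which is the overall transfer function T(s) = C(s)/R(s) in lowest terms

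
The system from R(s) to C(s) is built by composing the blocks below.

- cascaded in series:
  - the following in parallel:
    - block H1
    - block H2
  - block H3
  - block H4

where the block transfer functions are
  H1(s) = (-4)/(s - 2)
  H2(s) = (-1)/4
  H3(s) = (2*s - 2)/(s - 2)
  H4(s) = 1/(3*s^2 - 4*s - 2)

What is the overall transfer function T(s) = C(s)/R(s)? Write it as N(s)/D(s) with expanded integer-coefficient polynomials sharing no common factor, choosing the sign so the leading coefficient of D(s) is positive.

First reduce the diagram to T(s).

(1) sum the parallel branches H1, H2 gives (-s - 14)/(4*s - 8)
(2) cascade (H1+H2), H3, H4, which is the overall transfer function T(s) = C(s)/R(s) in lowest terms

Answer: (-s^2 - 13*s + 14)/(6*s^4 - 32*s^3 + 52*s^2 - 16*s - 16)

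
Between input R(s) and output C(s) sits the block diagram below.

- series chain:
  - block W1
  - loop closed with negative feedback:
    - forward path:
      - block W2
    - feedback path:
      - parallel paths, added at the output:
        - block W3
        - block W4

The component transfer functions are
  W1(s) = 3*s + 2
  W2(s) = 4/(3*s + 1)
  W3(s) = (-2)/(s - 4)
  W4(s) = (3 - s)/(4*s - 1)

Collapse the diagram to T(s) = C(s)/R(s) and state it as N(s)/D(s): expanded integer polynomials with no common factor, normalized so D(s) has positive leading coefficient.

The answer is (48*s^3 - 172*s^2 - 88*s + 32)/(12*s^3 - 51*s^2 - 9*s - 36).

Reasoning:
[1] combine W3, W4 in parallel: (-s^2 - s - 10)/(4*s^2 - 17*s + 4)
[2] apply the feedback formula to W2, (W3+W4): (16*s^2 - 68*s + 16)/(12*s^3 - 51*s^2 - 9*s - 36)
[3] combine W1, [W2/(1+W2*(W3+W4))] in series, which is the overall transfer function T(s) = C(s)/R(s) in lowest terms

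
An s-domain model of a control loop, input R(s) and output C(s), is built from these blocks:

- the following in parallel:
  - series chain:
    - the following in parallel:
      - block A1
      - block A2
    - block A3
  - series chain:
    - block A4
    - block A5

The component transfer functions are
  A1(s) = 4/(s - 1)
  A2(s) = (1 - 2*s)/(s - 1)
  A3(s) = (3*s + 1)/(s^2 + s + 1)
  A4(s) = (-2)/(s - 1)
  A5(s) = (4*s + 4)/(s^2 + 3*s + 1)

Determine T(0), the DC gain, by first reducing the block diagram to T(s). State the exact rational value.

(1) add A1, A2 (parallel) gives (5 - 2*s)/(s - 1)
(2) multiply (A1+A2), A3 (series) gives (-6*s^2 + 13*s + 5)/(s^3 - 1)
(3) combine A4, A5 in series gives (-8*s - 8)/(s^3 + 2*s^2 - 2*s - 1)
(4) parallel reduction of ((A1+A2)*A3), (A4*A5) gives (-6*s^4 - 13*s^3 + 22*s^2 + 12*s - 3)/(s^5 + 3*s^4 + s^3 - s^2 - 3*s - 1)
The step-4 result is T(s). Setting s = 0: T(0) = -3/(-1) = 3.

Answer: 3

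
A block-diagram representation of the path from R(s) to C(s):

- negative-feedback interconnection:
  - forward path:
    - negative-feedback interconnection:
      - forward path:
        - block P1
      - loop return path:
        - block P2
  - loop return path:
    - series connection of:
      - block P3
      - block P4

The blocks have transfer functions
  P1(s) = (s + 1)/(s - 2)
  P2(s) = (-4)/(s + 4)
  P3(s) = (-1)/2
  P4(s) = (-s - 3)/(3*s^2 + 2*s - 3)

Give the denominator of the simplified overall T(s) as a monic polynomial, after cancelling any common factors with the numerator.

(1) close the feedback loop around P1, P2 -> (s^2 + 5*s + 4)/(s^2 - 2*s - 12)
(2) series reduction of P3, P4 -> (s + 3)/(6*s^2 + 4*s - 6)
(3) apply the feedback formula to [P1/(1+P1*P2)], (P3*P4) -> (6*s^4 + 34*s^3 + 38*s^2 - 14*s - 24)/(6*s^4 - 7*s^3 - 78*s^2 - 17*s + 84)
Step 3 gives the fully reduced T(s), with no common factor left to cancel. The denominator's leading coefficient is 6, so divide each of its coefficients by 6 to get the monic form.

Therefore the answer is s^4 - 7*s^3/6 - 13*s^2 - 17*s/6 + 14.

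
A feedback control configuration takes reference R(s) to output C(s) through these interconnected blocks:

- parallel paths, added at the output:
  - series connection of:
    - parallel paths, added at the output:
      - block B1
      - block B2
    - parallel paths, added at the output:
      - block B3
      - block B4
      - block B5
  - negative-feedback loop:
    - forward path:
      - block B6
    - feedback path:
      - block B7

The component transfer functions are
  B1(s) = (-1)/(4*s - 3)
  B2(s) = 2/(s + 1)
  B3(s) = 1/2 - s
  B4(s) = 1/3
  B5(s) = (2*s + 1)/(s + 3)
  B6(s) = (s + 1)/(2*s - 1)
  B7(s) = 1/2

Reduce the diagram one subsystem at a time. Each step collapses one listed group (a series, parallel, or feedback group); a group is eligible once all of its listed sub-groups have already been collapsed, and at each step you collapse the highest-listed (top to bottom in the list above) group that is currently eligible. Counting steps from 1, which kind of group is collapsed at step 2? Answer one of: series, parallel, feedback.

The answer is parallel.

Reasoning:
[1] reduce the parallel group B1, B2
[2] parallel reduction of B3, B4, B5
[3] combine (B1+B2), (B3+B4+B5) in series
[4] close the feedback loop around B6, B7
[5] sum the parallel branches ((B1+B2)*(B3+B4+B5)), [B6/(1+B6*B7)]
Step 2: parallel.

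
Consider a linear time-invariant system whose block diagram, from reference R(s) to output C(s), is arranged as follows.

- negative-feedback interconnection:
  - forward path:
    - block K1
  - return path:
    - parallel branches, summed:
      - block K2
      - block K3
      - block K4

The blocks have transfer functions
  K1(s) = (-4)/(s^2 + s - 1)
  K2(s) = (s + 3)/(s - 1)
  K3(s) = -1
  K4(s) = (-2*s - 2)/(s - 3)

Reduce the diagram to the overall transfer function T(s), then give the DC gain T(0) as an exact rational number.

(1) add K2, K3, K4 (parallel): (-2*s^2 + 4*s - 10)/(s^2 - 4*s + 3)
(2) reduce the feedback loop with forward K1 and return (K2+K3+K4): (-4*s^2 + 16*s - 12)/(s^4 - 3*s^3 + 6*s^2 - 9*s + 37)
Step 2 gives the overall T(s). Then T(0) = -12/37.

Answer: -12/37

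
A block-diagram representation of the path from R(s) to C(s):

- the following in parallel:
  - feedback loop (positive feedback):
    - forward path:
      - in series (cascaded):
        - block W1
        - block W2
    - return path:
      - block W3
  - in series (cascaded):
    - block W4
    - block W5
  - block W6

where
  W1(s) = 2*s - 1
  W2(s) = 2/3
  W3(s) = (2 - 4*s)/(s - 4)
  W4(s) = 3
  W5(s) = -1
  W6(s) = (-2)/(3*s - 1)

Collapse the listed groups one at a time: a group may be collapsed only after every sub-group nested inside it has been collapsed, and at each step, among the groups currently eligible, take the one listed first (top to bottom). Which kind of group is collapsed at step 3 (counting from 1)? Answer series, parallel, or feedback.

Answer: series

Working:
1. series reduction of W1, W2
2. apply the feedback formula to (W1*W2), W3
3. series reduction of W4, W5
4. sum the parallel branches [(W1*W2)/(1-(W1*W2)*W3)], (W4*W5), W6
The group at step 3 is a series group.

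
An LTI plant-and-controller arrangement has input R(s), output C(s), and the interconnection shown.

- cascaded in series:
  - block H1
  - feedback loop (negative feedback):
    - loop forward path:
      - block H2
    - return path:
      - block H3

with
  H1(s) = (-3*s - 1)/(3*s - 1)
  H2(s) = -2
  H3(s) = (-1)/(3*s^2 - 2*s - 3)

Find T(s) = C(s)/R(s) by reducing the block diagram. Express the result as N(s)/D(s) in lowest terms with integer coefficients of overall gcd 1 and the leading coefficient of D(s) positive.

Step 1: feedback reduction of H2, H3 -> (-6*s^2 + 4*s + 6)/(3*s^2 - 2*s - 1)
Step 2: series reduction of H1, [H2/(1+H2*H3)]; the result is T(s) itself (integer coefficients, no common factor, positive leading denominator coefficient)

Answer: (6*s^2 - 4*s - 6)/(3*s^2 - 4*s + 1)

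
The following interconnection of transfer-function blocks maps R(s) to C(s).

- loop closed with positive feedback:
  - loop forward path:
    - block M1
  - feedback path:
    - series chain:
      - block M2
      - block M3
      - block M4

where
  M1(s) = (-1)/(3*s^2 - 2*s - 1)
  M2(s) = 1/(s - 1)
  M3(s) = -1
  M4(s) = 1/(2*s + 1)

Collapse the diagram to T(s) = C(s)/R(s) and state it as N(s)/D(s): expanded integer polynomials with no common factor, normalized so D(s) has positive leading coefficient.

The answer is (-2*s^2 + s + 1)/(6*s^4 - 7*s^3 - 3*s^2 + 3*s).

Reasoning:
Step 1. multiply M2, M3, M4 (series), giving (-1)/(2*s^2 - s - 1)
Step 2. close the feedback loop around M1, (M2*M3*M4) - this is the overall T(s), already in the required normalized form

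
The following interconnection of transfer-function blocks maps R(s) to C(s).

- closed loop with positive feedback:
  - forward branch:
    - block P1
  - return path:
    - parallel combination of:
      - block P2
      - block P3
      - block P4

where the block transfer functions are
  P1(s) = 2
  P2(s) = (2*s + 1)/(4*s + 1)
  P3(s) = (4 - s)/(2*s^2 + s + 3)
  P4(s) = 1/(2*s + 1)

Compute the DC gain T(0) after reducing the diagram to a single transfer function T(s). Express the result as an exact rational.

Answer: -6/17

Working:
1. parallel reduction of P2, P3, P4: (8*s^4 + 12*s^3 + 50*s^2 + 49*s + 10)/(16*s^4 + 20*s^3 + 32*s^2 + 19*s + 3)
2. feedback reduction of P1, (P2+P3+P4): (-32*s^4 - 40*s^3 - 64*s^2 - 38*s - 6)/(4*s^3 + 68*s^2 + 79*s + 17)
That last expression is T(s); at s = 0 only the constant terms survive, so T(0) = -6/17.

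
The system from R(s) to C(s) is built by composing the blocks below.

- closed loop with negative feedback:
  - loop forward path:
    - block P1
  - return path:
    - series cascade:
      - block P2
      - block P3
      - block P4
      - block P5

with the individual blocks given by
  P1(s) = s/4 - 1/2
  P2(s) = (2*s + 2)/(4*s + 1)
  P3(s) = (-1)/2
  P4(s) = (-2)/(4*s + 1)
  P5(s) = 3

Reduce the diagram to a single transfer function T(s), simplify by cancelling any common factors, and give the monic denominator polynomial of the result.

Step 1 - cascade P2, P3, P4, P5 = (6*s + 6)/(16*s^2 + 8*s + 1)
Step 2 - apply the feedback formula to P1, (P2*P3*P4*P5) = (16*s^3 - 24*s^2 - 15*s - 2)/(70*s^2 + 26*s - 8)
T(s) is the step-2 result (common factors already cancelled). Leading coefficient of the denominator: 70. Divide through by 70 for the monic polynomial.

Final answer: s^2 + 13*s/35 - 4/35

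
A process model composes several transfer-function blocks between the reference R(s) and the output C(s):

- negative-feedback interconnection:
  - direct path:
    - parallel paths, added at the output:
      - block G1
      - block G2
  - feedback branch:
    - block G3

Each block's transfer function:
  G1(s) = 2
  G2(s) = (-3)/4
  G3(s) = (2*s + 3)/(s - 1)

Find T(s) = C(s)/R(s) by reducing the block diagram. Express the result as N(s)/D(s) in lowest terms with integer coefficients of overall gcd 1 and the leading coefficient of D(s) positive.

Step 1: add G1, G2 (parallel) gives 5/4
Step 2: reduce the feedback loop with forward (G1+G2) and return G3, which is the overall transfer function T(s) = C(s)/R(s) in lowest terms

Hence the answer: (5*s - 5)/(14*s + 11)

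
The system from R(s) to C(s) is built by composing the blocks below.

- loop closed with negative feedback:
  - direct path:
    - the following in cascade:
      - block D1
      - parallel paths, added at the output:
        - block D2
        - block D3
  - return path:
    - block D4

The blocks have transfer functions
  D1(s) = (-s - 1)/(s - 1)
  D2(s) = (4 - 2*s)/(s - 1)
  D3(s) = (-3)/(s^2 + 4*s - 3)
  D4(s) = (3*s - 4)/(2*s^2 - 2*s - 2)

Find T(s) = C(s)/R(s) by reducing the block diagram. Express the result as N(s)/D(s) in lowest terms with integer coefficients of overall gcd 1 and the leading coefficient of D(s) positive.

Answer: (4*s^6 + 8*s^5 - 46*s^4 - 2*s^3 + 68*s^2 + 2*s - 18)/(2*s^6 + 8*s^5 - 16*s^4 - 33*s^3 + 24*s^2 + 53*s - 30)

Working:
(1) parallel reduction of D2, D3, giving (-2*s^3 - 4*s^2 + 19*s - 9)/(s^3 + 3*s^2 - 7*s + 3)
(2) series reduction of D1, (D2+D3), giving (2*s^4 + 6*s^3 - 15*s^2 - 10*s + 9)/(s^4 + 2*s^3 - 10*s^2 + 10*s - 3)
(3) apply the feedback formula to (D1*(D2+D3)), D4; the result is T(s) itself (integer coefficients, no common factor, positive leading denominator coefficient)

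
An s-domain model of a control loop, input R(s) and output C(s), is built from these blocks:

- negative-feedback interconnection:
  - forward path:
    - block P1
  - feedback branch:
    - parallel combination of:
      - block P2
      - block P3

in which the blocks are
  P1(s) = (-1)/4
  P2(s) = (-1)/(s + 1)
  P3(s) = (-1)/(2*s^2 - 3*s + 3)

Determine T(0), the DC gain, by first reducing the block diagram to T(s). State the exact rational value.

(1) combine P2, P3 in parallel -> (-2*s^2 + 2*s - 4)/(2*s^3 - s^2 + 3)
(2) reduce the feedback loop with forward P1 and return (P2+P3) -> (-2*s^3 + s^2 - 3)/(8*s^3 - 2*s^2 - 2*s + 16)
Evaluating the step-2 result (the overall T(s)) at s = 0 gives T(0) = -3/16.

Final answer: -3/16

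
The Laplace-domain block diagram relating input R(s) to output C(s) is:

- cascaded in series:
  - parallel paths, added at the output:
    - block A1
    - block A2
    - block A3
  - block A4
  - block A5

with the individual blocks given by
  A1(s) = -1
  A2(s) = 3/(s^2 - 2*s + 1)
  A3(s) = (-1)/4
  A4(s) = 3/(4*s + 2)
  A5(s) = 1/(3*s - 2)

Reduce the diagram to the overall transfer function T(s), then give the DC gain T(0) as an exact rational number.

[1] sum the parallel branches A1, A2, A3, giving (-5*s^2 + 10*s + 7)/(4*s^2 - 8*s + 4)
[2] multiply (A1+A2+A3), A4, A5 (series), giving (-15*s^2 + 30*s + 21)/(48*s^4 - 104*s^3 + 48*s^2 + 24*s - 16)
DC gain: substitute s = 0 into T(s) from step 2: T(0) = 21/(-16) = -21/16.

Final answer: -21/16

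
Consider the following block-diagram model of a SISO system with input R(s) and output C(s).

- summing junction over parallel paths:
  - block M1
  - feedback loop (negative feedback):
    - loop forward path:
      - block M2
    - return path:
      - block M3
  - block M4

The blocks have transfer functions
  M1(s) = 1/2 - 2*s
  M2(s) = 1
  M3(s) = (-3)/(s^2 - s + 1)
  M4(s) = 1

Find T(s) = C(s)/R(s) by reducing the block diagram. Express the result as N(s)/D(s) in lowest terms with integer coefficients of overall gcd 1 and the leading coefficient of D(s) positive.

First reduce the diagram to T(s).

Step 1. apply the feedback formula to M2, M3 -> (s^2 - s + 1)/(s^2 - s - 2)
Step 2. sum the parallel branches M1, [M2/(1+M2*M3)], M4, which is the overall transfer function T(s) = C(s)/R(s) in lowest terms

Answer: (-4*s^3 + 9*s^2 + 3*s - 4)/(2*s^2 - 2*s - 4)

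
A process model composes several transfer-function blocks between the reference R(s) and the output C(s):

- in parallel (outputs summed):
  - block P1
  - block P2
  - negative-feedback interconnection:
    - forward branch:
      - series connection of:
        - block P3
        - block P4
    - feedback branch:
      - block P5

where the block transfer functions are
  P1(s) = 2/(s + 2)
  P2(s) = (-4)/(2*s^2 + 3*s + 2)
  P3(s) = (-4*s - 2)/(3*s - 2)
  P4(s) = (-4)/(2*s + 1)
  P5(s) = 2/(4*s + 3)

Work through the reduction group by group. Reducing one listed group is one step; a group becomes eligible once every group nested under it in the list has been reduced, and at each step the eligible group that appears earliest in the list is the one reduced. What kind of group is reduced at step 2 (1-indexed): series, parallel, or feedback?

[1] cascade P3, P4
[2] reduce the feedback loop with forward (P3*P4) and return P5
[3] add P1, P2, [(P3*P4)/(1+(P3*P4)*P5)] (parallel)
So the answer for step 2 is feedback.

Final answer: feedback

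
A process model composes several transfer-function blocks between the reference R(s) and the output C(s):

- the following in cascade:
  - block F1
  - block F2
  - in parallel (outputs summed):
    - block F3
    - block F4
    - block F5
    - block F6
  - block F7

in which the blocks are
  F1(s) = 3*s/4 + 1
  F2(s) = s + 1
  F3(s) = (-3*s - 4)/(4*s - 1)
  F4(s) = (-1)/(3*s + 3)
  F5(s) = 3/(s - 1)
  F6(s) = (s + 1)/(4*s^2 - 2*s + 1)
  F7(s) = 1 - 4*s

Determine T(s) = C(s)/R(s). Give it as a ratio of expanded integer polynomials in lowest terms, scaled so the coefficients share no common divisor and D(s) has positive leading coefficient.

The answer is (108*s^6 - 186*s^5 - 812*s^4 - 289*s^3 + 192*s^2 - 127*s - 20)/(48*s^3 - 72*s^2 + 36*s - 12).

Reasoning:
Step 1: add F3, F4, F5, F6 (parallel), giving (-36*s^5 + 110*s^4 + 124*s^3 - 69*s^2 + 28*s + 5)/(48*s^5 - 36*s^4 - 30*s^3 + 33*s^2 - 18*s + 3)
Step 2: combine F1, F2, (F3+F4+F5+F6), F7 in series - this is the overall T(s), already in the required normalized form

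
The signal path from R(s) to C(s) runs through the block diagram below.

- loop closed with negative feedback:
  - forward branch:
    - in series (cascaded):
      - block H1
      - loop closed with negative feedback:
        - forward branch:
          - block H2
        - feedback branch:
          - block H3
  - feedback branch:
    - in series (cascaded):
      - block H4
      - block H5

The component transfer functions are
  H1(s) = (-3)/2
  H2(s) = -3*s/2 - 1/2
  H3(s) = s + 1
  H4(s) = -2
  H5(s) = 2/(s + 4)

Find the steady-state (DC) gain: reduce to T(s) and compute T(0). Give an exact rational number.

The answer is -3.

Reasoning:
(1) close the feedback loop around H2, H3, giving (3*s + 1)/(3*s^2 + 4*s - 1)
(2) cascade H1, [H2/(1+H2*H3)], giving (-9*s - 3)/(6*s^2 + 8*s - 2)
(3) cascade H4, H5, giving (-4)/(s + 4)
(4) feedback reduction of (H1*[H2/(1+H2*H3)]), (H4*H5), giving (-9*s^2 - 39*s - 12)/(6*s^3 + 32*s^2 + 66*s + 4)
DC gain: substitute s = 0 into T(s) from step 4: T(0) = -12/4 = -3.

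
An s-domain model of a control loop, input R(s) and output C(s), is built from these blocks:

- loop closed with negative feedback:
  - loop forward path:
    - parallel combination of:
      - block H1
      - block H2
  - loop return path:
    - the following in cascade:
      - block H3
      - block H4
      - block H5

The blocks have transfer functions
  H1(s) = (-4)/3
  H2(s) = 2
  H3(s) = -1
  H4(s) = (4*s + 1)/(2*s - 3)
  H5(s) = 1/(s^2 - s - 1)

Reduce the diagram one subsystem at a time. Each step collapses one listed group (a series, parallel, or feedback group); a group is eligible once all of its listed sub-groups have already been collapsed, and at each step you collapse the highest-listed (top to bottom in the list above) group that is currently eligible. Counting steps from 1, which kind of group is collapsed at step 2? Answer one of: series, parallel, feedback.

Answer: series

Working:
[1] add H1, H2 (parallel)
[2] reduce the series chain H3, H4, H5
[3] reduce the feedback loop with forward (H1+H2) and return (H3*H4*H5)
The group at step 2 is a series group.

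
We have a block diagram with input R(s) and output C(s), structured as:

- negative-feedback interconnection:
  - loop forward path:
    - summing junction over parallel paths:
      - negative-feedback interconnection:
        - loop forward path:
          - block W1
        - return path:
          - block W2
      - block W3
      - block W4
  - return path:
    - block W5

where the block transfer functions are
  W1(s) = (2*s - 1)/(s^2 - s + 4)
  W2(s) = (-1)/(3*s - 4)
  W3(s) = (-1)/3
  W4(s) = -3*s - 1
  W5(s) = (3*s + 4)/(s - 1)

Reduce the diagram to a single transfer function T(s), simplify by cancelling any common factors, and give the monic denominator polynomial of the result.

First reduce the diagram to T(s).

Step 1 - apply the feedback formula to W1, W2, giving (6*s^2 - 11*s + 4)/(3*s^3 - 7*s^2 + 14*s - 15)
Step 2 - reduce the parallel group [W1/(1+W1*W2)], W3, W4, giving (-27*s^4 + 51*s^3 - 80*s^2 + 46*s + 72)/(9*s^3 - 21*s^2 + 42*s - 45)
Step 3 - close the feedback loop around ([W1/(1+W1*W2)]+W3+W4), W5, giving (27*s^5 - 78*s^4 + 131*s^3 - 126*s^2 - 26*s + 72)/(81*s^5 - 54*s^4 + 66*s^3 + 119*s^2 - 313*s - 333)
Step 3 gives the fully reduced T(s), with no common factor left to cancel. The denominator's leading coefficient is 81, so divide each of its coefficients by 81 to get the monic form.

Answer: s^5 - 2*s^4/3 + 22*s^3/27 + 119*s^2/81 - 313*s/81 - 37/9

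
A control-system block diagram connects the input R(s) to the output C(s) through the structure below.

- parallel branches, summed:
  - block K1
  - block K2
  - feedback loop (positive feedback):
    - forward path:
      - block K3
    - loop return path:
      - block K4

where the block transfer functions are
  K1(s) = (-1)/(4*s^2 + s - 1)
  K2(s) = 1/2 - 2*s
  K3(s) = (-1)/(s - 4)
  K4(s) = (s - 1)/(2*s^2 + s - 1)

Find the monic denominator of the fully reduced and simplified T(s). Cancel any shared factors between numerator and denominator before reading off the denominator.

[1] reduce the feedback loop with forward K3 and return K4 = (-2*s^2 - s + 1)/(2*s^3 - 7*s^2 - 4*s + 3)
[2] reduce the parallel group K1, K2, [K3/(1-K3*K4)] = (-32*s^6 + 112*s^5 + 58*s^4 - 101*s^3 + 11*s^2 + 31*s - 11)/(16*s^5 - 52*s^4 - 50*s^3 + 30*s^2 + 14*s - 6)
The result of step 2 is T(s) in lowest terms. Its denominator has leading coefficient 16; dividing the denominator through by 16 makes it monic.

Final answer: s^5 - 13*s^4/4 - 25*s^3/8 + 15*s^2/8 + 7*s/8 - 3/8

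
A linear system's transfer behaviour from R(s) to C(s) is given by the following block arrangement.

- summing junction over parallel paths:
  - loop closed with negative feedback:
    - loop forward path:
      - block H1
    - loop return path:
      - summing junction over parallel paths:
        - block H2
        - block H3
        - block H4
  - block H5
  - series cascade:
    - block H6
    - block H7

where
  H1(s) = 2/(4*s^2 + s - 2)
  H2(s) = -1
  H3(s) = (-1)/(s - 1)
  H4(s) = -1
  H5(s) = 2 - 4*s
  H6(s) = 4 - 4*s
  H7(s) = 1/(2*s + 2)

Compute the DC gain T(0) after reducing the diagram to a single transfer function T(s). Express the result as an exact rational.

Step 1. combine H2, H3, H4 in parallel: (1 - 2*s)/(s - 1)
Step 2. close the feedback loop around H1, (H2+H3+H4): (2*s - 2)/(4*s^3 - 3*s^2 - 7*s + 4)
Step 3. reduce the series chain H6, H7: (2 - 2*s)/(s + 1)
Step 4. reduce the parallel group [H1/(1+H1*(H2+H3+H4))], H5, (H6*H7): (-16*s^5 - 4*s^4 + 56*s^3 + 2*s^2 - 44*s + 14)/(4*s^4 + s^3 - 10*s^2 - 3*s + 4)
Step 4 gives the overall T(s). Then T(0) = 14/4 = 7/2.

Hence the answer: 7/2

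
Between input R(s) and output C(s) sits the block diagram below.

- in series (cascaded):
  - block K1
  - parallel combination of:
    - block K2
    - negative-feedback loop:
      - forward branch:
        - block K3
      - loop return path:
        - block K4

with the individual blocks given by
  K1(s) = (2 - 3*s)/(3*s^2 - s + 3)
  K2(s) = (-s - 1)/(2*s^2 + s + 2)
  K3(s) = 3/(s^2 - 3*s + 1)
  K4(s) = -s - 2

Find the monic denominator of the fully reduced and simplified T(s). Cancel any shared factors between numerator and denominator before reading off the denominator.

(1) reduce the feedback loop with forward K3 and return K4 gives 3/(s^2 - 6*s - 5)
(2) combine K2, [K3/(1+K3*K4)] in parallel gives (-s^3 + 11*s^2 + 14*s + 11)/(2*s^4 - 11*s^3 - 14*s^2 - 17*s - 10)
(3) reduce the series chain K1, (K2+[K3/(1+K3*K4)]) gives (3*s^4 - 35*s^3 - 20*s^2 - 5*s + 22)/(6*s^6 - 35*s^5 - 25*s^4 - 70*s^3 - 55*s^2 - 41*s - 30)
T(s) is the step-3 result (common factors already cancelled). Leading coefficient of the denominator: 6. Divide through by 6 for the monic polynomial.

Hence the answer: s^6 - 35*s^5/6 - 25*s^4/6 - 35*s^3/3 - 55*s^2/6 - 41*s/6 - 5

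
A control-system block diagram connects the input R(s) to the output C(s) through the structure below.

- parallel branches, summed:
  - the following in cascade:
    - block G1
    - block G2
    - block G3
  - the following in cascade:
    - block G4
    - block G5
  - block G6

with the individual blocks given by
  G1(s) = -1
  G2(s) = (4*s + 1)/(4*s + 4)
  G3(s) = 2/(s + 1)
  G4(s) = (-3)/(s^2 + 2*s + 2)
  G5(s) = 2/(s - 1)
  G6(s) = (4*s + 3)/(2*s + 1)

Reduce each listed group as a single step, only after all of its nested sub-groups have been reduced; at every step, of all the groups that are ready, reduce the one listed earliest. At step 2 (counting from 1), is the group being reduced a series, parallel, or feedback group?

Answer: series

Working:
[1] reduce the series chain G1, G2, G3
[2] combine G4, G5 in series
[3] parallel reduction of (G1*G2*G3), (G4*G5), G6
The group at step 2 is a series group.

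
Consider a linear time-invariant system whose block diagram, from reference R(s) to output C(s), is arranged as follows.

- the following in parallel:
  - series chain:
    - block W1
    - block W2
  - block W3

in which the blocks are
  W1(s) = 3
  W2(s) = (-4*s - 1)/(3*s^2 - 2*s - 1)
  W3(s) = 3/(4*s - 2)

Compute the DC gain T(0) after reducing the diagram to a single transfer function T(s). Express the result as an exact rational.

Answer: 3/2

Working:
1. reduce the series chain W1, W2: (-12*s - 3)/(3*s^2 - 2*s - 1)
2. sum the parallel branches (W1*W2), W3: (-39*s^2 + 6*s + 3)/(12*s^3 - 14*s^2 + 2)
That last expression is T(s); at s = 0 only the constant terms survive, so T(0) = 3/2.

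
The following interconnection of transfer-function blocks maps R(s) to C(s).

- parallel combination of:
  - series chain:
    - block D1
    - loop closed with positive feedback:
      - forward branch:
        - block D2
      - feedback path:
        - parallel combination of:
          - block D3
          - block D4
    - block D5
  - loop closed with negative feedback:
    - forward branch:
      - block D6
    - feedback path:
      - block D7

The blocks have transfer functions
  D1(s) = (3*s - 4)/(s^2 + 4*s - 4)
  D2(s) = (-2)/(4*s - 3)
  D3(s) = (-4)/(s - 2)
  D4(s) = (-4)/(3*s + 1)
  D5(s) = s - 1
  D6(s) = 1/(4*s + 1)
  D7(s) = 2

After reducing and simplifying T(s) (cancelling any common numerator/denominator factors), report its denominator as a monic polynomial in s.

Reducing step by step:

[1] parallel reduction of D3, D4, giving (4 - 16*s)/(3*s^2 - 5*s - 2)
[2] feedback reduction of D2, (D3+D4), giving (-6*s^2 + 10*s + 4)/(12*s^3 - 29*s^2 - 25*s + 14)
[3] series reduction of D1, [D2/(1-D2*(D3+D4))], D5, giving (-18*s^4 + 72*s^3 - 82*s^2 + 12*s + 16)/(12*s^5 + 19*s^4 - 189*s^3 + 30*s^2 + 156*s - 56)
[4] close the feedback loop around D6, D7, giving 1/(4*s + 3)
[5] reduce the parallel group (D1*[D2/(1-D2*(D3+D4))]*D5), [D6/(1+D6*D7)], giving (-60*s^5 + 253*s^4 - 301*s^3 - 168*s^2 + 256*s - 8)/(48*s^6 + 112*s^5 - 699*s^4 - 447*s^3 + 714*s^2 + 244*s - 168)
The result of step 5 is T(s) in lowest terms. Its denominator has leading coefficient 48; dividing the denominator through by 48 makes it monic.

Answer: s^6 + 7*s^5/3 - 233*s^4/16 - 149*s^3/16 + 119*s^2/8 + 61*s/12 - 7/2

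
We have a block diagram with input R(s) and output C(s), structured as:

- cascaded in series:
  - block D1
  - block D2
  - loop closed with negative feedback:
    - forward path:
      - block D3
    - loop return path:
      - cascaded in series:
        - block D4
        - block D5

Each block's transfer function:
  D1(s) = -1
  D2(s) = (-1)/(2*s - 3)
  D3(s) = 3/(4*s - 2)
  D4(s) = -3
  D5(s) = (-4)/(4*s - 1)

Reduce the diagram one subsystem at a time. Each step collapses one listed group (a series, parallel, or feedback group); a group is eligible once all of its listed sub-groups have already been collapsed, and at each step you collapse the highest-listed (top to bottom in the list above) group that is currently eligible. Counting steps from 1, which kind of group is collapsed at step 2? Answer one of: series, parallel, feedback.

Step 1: combine D4, D5 in series
Step 2: apply the feedback formula to D3, (D4*D5)
Step 3: cascade D1, D2, [D3/(1+D3*(D4*D5))]
At step 2 the group reduced is feedback.

Hence the answer: feedback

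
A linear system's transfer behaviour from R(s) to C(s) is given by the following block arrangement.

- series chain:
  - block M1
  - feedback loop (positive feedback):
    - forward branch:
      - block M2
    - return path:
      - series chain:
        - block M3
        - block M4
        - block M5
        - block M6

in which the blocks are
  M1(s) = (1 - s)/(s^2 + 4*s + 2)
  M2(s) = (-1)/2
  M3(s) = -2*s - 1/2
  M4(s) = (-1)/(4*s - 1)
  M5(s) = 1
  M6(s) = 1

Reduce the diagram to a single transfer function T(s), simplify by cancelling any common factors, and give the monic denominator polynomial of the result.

Answer: s^3 + 77*s^2/20 + 7*s/5 - 3/10

Working:
1. reduce the series chain M3, M4, M5, M6 = (4*s + 1)/(8*s - 2)
2. feedback reduction of M2, (M3*M4*M5*M6) = (2 - 8*s)/(20*s - 3)
3. cascade M1, [M2/(1-M2*(M3*M4*M5*M6))] = (8*s^2 - 10*s + 2)/(20*s^3 + 77*s^2 + 28*s - 6)
T(s) is the step-3 result (common factors already cancelled). Leading coefficient of the denominator: 20. Divide through by 20 for the monic polynomial.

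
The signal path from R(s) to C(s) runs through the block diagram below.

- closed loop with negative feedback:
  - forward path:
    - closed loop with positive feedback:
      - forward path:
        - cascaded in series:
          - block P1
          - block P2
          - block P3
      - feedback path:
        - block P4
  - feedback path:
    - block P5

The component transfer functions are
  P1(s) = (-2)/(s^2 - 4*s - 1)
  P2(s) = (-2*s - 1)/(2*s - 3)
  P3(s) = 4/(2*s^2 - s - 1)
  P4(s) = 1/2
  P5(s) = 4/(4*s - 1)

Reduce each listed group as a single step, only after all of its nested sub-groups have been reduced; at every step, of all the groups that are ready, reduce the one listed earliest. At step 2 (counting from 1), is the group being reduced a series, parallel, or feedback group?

(1) multiply P1, P2, P3 (series)
(2) feedback reduction of (P1*P2*P3), P4
(3) close the feedback loop around [(P1*P2*P3)/(1-(P1*P2*P3)*P4)], P5
So the answer for step 2 is feedback.

Therefore the answer is feedback.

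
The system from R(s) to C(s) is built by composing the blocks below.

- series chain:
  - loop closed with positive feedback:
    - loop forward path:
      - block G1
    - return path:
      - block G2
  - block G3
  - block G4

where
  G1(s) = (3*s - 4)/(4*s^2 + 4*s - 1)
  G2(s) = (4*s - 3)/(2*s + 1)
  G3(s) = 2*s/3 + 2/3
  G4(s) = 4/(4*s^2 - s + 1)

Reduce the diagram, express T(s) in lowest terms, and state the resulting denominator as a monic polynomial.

Step 1. close the feedback loop around G1, G2, giving (6*s^2 - 5*s - 4)/(8*s^3 + 27*s - 13)
Step 2. combine [G1/(1-G1*G2)], G3, G4 in series, giving (48*s^3 + 8*s^2 - 72*s - 32)/(96*s^5 - 24*s^4 + 348*s^3 - 237*s^2 + 120*s - 39)
That last expression is T(s), already simplified. Scaling its denominator by 1/96 (the reciprocal of the leading coefficient) yields the monic denominator.

Therefore the answer is s^5 - s^4/4 + 29*s^3/8 - 79*s^2/32 + 5*s/4 - 13/32.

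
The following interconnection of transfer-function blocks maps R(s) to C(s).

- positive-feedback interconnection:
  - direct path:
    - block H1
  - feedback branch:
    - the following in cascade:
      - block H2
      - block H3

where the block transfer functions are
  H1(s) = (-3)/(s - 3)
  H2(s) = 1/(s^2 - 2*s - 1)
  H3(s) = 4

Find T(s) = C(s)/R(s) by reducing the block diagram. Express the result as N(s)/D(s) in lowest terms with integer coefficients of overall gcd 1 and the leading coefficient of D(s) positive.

First reduce the diagram to T(s).

Step 1: series reduction of H2, H3: 4/(s^2 - 2*s - 1)
Step 2: reduce the feedback loop with forward H1 and return (H2*H3), which is the overall transfer function T(s) = C(s)/R(s) in lowest terms

Answer: (-3*s^2 + 6*s + 3)/(s^3 - 5*s^2 + 5*s + 15)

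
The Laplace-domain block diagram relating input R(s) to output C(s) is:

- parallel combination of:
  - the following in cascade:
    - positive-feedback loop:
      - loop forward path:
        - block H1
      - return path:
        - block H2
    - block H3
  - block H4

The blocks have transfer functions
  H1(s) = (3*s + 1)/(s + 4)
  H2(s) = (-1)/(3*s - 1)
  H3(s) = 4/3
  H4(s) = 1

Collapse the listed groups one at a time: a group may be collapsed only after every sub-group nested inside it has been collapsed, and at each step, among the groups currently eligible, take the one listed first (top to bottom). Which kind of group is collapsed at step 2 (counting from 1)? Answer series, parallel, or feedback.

Answer: series

Working:
Step 1. feedback reduction of H1, H2
Step 2. combine [H1/(1-H1*H2)], H3 in series
Step 3. parallel reduction of ([H1/(1-H1*H2)]*H3), H4
Step 2: series.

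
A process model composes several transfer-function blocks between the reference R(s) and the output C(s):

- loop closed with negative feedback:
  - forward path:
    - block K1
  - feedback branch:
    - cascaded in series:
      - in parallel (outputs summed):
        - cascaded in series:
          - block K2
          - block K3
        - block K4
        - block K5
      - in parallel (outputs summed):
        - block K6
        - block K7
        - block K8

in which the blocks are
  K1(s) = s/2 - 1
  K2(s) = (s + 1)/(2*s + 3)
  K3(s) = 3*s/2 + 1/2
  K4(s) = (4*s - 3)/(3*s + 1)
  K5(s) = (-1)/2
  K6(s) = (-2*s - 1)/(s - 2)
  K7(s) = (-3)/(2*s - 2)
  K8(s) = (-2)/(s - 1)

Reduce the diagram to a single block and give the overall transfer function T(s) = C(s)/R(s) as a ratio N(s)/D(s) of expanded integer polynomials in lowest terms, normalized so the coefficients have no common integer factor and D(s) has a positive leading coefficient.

Step 1. multiply K2, K3 (series): (3*s^2 + 4*s + 1)/(4*s + 6)
Step 2. sum the parallel branches (K2*K3), K4, K5: (9*s^3 + 25*s^2 + 8*s - 20)/(12*s^2 + 22*s + 6)
Step 3. parallel reduction of K6, K7, K8: (-4*s^2 - 5*s + 16)/(2*s^2 - 6*s + 4)
Step 4. reduce the series chain ((K2*K3)+K4+K5), (K6+K7+K8): (-36*s^5 - 145*s^4 - 13*s^3 + 440*s^2 + 228*s - 320)/(24*s^4 - 28*s^3 - 72*s^2 + 52*s + 24)
Step 5. close the feedback loop around K1, (((K2*K3)+K4+K5)*(K6+K7+K8)), giving the overall T(s)

Therefore the answer is (-24*s^4 + 28*s^3 + 72*s^2 - 52*s - 24)/(36*s^5 + 145*s^4 - 35*s^3 - 480*s^2 - 164*s + 344).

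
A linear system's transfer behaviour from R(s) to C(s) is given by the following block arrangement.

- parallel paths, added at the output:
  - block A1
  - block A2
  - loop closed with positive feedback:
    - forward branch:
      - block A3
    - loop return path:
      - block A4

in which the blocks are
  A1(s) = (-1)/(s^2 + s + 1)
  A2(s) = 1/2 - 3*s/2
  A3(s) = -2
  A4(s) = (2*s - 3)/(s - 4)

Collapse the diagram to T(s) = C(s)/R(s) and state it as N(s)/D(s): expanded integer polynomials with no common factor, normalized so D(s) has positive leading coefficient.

1. reduce the feedback loop with forward A3 and return A4 = (8 - 2*s)/(5*s - 10)
2. parallel reduction of A1, A2, [A3/(1-A3*A4)], which is the overall transfer function T(s) = C(s)/R(s) in lowest terms

Final answer: (-15*s^4 + 16*s^3 + 22*s^2 + 27*s + 26)/(10*s^3 - 10*s^2 - 10*s - 20)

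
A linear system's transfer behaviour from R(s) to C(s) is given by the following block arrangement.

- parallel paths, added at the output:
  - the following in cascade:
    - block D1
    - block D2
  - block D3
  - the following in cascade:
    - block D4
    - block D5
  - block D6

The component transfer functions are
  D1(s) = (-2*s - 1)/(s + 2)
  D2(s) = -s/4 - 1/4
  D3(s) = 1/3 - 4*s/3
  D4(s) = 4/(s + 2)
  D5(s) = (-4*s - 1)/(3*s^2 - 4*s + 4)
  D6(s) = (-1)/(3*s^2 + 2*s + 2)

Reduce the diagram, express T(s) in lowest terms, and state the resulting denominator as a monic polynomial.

Step 1: combine D1, D2 in series -> (2*s^2 + 3*s + 1)/(4*s + 8)
Step 2: series reduction of D4, D5 -> (-16*s - 4)/(3*s^3 + 2*s^2 - 4*s + 8)
Step 3: add (D1*D2), D3, (D4*D5), D6 (parallel) -> (-90*s^6 - 111*s^5 + 113*s^4 - 868*s^3 - 522*s^2 - 584*s - 104)/(108*s^5 + 144*s^4 - 24*s^3 + 240*s^2 + 96*s + 192)
T(s) is the step-3 result (common factors already cancelled). Leading coefficient of the denominator: 108. Divide through by 108 for the monic polynomial.

Answer: s^5 + 4*s^4/3 - 2*s^3/9 + 20*s^2/9 + 8*s/9 + 16/9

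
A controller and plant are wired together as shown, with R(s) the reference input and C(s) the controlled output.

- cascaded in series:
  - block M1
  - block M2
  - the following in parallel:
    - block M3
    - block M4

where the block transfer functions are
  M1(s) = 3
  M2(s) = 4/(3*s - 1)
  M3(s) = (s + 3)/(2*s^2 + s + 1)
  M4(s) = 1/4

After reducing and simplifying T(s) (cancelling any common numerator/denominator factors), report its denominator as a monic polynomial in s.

Step 1. combine M3, M4 in parallel: (2*s^2 + 5*s + 13)/(8*s^2 + 4*s + 4)
Step 2. multiply M1, M2, (M3+M4) (series): (6*s^2 + 15*s + 39)/(6*s^3 + s^2 + 2*s - 1)
T(s) is the step-2 result (common factors already cancelled). Leading coefficient of the denominator: 6. Divide through by 6 for the monic polynomial.

Hence the answer: s^3 + s^2/6 + s/3 - 1/6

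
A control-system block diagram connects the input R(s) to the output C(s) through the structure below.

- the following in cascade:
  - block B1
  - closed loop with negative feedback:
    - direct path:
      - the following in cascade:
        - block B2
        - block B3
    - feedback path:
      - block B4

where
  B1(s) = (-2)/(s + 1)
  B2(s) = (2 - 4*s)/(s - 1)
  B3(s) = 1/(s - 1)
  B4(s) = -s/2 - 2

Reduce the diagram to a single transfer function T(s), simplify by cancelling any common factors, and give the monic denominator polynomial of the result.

The answer is s^3 + 8*s^2/3 + 2*s/3 - 1.

Reasoning:
Step 1: series reduction of B2, B3, giving (2 - 4*s)/(s^2 - 2*s + 1)
Step 2: close the feedback loop around (B2*B3), B4, giving (2 - 4*s)/(3*s^2 + 5*s - 3)
Step 3: reduce the series chain B1, [(B2*B3)/(1+(B2*B3)*B4)], giving (8*s - 4)/(3*s^3 + 8*s^2 + 2*s - 3)
That last expression is T(s), already simplified. Scaling its denominator by 1/3 (the reciprocal of the leading coefficient) yields the monic denominator.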